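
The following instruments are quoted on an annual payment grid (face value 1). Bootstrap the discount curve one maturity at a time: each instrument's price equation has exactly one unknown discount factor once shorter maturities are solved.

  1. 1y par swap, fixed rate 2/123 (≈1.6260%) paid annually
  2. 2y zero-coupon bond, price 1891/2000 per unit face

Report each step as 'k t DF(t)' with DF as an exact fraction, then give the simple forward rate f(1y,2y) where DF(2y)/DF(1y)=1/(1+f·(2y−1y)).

1 1 123/125
2 2 1891/2000
f(1y,2y) = ((123/125)/(1891/2000) − 1)/(1) = 77/1891 ≈ 4.0719%

step 1 [1y] swap r/1=2/123: DF=(1 − 2/123·(0))/(1+2/123) = 123/125 ≈ 0.984000
step 2 [2y] zero: DF = P = 1891/2000 ≈ 0.945500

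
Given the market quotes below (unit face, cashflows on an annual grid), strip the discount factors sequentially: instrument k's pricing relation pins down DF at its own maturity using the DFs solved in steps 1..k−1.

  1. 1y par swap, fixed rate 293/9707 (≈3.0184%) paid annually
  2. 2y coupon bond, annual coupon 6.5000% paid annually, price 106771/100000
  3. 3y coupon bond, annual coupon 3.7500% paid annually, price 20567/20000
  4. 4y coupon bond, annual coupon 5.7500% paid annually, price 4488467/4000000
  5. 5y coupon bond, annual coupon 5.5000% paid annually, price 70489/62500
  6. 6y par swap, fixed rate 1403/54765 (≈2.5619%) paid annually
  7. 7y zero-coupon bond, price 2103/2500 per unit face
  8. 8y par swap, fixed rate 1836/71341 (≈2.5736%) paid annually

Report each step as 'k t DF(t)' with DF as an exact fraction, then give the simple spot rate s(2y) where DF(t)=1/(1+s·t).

1 1 9707/10000
2 2 9433/10000
3 3 461/500
4 4 9069/10000
5 5 8739/10000
6 6 8597/10000
7 7 2103/2500
8 8 2041/2500
s(2y) = (1/(9433/10000) − 1)/(2) = 567/18866 ≈ 3.0054%

step 1 [1y] swap r/1=293/9707: DF=(1 − 293/9707·(0))/(1+293/9707) = 9707/10000 ≈ 0.970700
step 2 [2y] bond c/1=13/200: DF=(106771/100000 − 13/200·(0.970700))/(1+13/200) = 9433/10000 ≈ 0.943300
step 3 [3y] bond c/1=3/80: DF=(20567/20000 − 3/80·(0.970700+0.943300))/(1+3/80) = 461/500 ≈ 0.922000
step 4 [4y] bond c/1=23/400: DF=(4488467/4000000 − 23/400·(0.970700+0.943300+0.922000))/(1+23/400) = 9069/10000 ≈ 0.906900
step 5 [5y] bond c/1=11/200: DF=(70489/62500 − 11/200·(0.970700+0.943300+0.922000+0.906900))/(1+11/200) = 8739/10000 ≈ 0.873900
step 6 [6y] swap r/1=1403/54765: DF=(1 − 1403/54765·(0.970700+0.943300+0.922000+0.906900+0.873900))/(1+1403/54765) = 8597/10000 ≈ 0.859700
step 7 [7y] zero: DF = P = 2103/2500 ≈ 0.841200
step 8 [8y] swap r/1=1836/71341: DF=(1 − 1836/71341·(0.970700+0.943300+0.922000+0.906900+0.873900+0.859700+0.841200))/(1+1836/71341) = 2041/2500 ≈ 0.816400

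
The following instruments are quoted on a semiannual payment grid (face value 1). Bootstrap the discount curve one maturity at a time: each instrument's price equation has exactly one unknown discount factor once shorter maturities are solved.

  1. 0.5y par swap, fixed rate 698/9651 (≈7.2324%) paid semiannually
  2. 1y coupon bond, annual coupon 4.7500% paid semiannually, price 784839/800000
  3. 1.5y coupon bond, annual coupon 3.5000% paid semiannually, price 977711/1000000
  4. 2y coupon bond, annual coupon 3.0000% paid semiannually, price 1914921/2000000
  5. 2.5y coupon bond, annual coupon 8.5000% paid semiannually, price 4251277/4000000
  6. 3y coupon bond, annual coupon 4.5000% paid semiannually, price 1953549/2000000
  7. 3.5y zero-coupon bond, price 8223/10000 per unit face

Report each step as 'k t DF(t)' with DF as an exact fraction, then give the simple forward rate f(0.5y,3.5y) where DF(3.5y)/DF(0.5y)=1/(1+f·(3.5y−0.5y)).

1 1/2 9651/10000
2 1 9359/10000
3 3/2 4641/5000
4 2 1803/2000
5 5/2 4337/5000
6 3 8541/10000
7 7/2 8223/10000
f(0.5y,3.5y) = ((9651/10000)/(8223/10000) − 1)/(3) = 476/8223 ≈ 5.7886%

step 1 [0.5y] swap r/2=349/9651: DF=(1 − 349/9651·(0))/(1+349/9651) = 9651/10000 ≈ 0.965100
step 2 [1y] bond c/2=19/800: DF=(784839/800000 − 19/800·(0.965100))/(1+19/800) = 9359/10000 ≈ 0.935900
step 3 [1.5y] bond c/2=7/400: DF=(977711/1000000 − 7/400·(0.965100+0.935900))/(1+7/400) = 4641/5000 ≈ 0.928200
step 4 [2y] bond c/2=3/200: DF=(1914921/2000000 − 3/200·(0.965100+0.935900+0.928200))/(1+3/200) = 1803/2000 ≈ 0.901500
step 5 [2.5y] bond c/2=17/400: DF=(4251277/4000000 − 17/400·(0.965100+0.935900+0.928200+0.901500))/(1+17/400) = 4337/5000 ≈ 0.867400
step 6 [3y] bond c/2=9/400: DF=(1953549/2000000 − 9/400·(0.965100+0.935900+0.928200+0.901500+0.867400))/(1+9/400) = 8541/10000 ≈ 0.854100
step 7 [3.5y] zero: DF = P = 8223/10000 ≈ 0.822300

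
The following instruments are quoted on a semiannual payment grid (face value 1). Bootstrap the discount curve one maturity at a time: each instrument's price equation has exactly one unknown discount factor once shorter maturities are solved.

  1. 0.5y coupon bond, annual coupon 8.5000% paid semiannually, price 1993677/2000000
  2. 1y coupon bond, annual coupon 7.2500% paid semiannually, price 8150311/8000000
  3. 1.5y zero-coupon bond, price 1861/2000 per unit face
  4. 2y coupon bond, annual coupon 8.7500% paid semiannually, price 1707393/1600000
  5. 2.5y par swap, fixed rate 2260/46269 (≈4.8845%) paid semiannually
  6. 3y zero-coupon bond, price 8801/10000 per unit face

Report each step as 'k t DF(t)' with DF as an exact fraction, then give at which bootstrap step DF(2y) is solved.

1 1/2 4781/5000
2 1 9497/10000
3 3/2 1861/2000
4 2 1807/2000
5 5/2 887/1000
6 3 8801/10000
DF(2y) is solved at step 4

step 1 [0.5y] bond c/2=17/400: DF=(1993677/2000000 − 17/400·(0))/(1+17/400) = 4781/5000 ≈ 0.956200
step 2 [1y] bond c/2=29/800: DF=(8150311/8000000 − 29/800·(0.956200))/(1+29/800) = 9497/10000 ≈ 0.949700
step 3 [1.5y] zero: DF = P = 1861/2000 ≈ 0.930500
step 4 [2y] bond c/2=7/160: DF=(1707393/1600000 − 7/160·(0.956200+0.949700+0.930500))/(1+7/160) = 1807/2000 ≈ 0.903500
step 5 [2.5y] swap r/2=1130/46269: DF=(1 − 1130/46269·(0.956200+0.949700+0.930500+0.903500))/(1+1130/46269) = 887/1000 ≈ 0.887000
step 6 [3y] zero: DF = P = 8801/10000 ≈ 0.880100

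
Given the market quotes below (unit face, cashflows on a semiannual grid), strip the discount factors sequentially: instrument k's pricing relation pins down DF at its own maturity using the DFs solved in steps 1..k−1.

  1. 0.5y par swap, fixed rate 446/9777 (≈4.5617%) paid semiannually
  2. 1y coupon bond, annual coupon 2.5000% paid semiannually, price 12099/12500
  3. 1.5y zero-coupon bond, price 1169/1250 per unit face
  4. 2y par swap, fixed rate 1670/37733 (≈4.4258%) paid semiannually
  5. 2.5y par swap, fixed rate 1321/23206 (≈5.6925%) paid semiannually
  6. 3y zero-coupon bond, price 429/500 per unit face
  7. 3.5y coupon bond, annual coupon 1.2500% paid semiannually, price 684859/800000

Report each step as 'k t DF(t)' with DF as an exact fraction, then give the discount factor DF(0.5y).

step 1 [0.5y] swap r/2=223/9777: DF=(1 − 223/9777·(0))/(1+223/9777) = 9777/10000 ≈ 0.977700
step 2 [1y] bond c/2=1/80: DF=(12099/12500 − 1/80·(0.977700))/(1+1/80) = 9439/10000 ≈ 0.943900
step 3 [1.5y] zero: DF = P = 1169/1250 ≈ 0.935200
step 4 [2y] swap r/2=835/37733: DF=(1 − 835/37733·(0.977700+0.943900+0.935200))/(1+835/37733) = 1833/2000 ≈ 0.916500
step 5 [2.5y] swap r/2=1321/46412: DF=(1 − 1321/46412·(0.977700+0.943900+0.935200+0.916500))/(1+1321/46412) = 8679/10000 ≈ 0.867900
step 6 [3y] zero: DF = P = 429/500 ≈ 0.858000
step 7 [3.5y] bond c/2=1/160: DF=(684859/800000 − 1/160·(0.977700+0.943900+0.935200+0.916500+0.867900+0.858000))/(1+1/160) = 4083/5000 ≈ 0.816600

1 1/2 9777/10000
2 1 9439/10000
3 3/2 1169/1250
4 2 1833/2000
5 5/2 8679/10000
6 3 429/500
7 7/2 4083/5000
DF(0.5y) = 9777/10000 ≈ 0.977700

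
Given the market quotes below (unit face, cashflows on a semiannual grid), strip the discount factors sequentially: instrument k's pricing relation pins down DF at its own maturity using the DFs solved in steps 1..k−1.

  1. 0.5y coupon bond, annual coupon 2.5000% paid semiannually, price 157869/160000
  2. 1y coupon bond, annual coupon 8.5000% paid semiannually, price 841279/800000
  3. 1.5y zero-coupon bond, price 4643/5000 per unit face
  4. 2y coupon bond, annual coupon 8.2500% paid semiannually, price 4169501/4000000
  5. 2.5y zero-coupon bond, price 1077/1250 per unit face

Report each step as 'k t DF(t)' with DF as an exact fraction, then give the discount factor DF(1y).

1 1/2 1949/2000
2 1 969/1000
3 3/2 4643/5000
4 2 8873/10000
5 5/2 1077/1250
DF(1y) = 969/1000 ≈ 0.969000

step 1 [0.5y] bond c/2=1/80: DF=(157869/160000 − 1/80·(0))/(1+1/80) = 1949/2000 ≈ 0.974500
step 2 [1y] bond c/2=17/400: DF=(841279/800000 − 17/400·(0.974500))/(1+17/400) = 969/1000 ≈ 0.969000
step 3 [1.5y] zero: DF = P = 4643/5000 ≈ 0.928600
step 4 [2y] bond c/2=33/800: DF=(4169501/4000000 − 33/800·(0.974500+0.969000+0.928600))/(1+33/800) = 8873/10000 ≈ 0.887300
step 5 [2.5y] zero: DF = P = 1077/1250 ≈ 0.861600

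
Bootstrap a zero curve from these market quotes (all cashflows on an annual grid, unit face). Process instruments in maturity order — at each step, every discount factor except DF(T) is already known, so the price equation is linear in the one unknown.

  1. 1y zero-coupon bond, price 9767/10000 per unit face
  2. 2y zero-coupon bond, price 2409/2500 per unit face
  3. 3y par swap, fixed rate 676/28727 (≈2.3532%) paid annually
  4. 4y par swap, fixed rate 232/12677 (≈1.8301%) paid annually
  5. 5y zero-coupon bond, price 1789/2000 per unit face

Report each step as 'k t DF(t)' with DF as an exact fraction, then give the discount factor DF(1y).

step 1 [1y] zero: DF = P = 9767/10000 ≈ 0.976700
step 2 [2y] zero: DF = P = 2409/2500 ≈ 0.963600
step 3 [3y] swap r/1=676/28727: DF=(1 − 676/28727·(0.976700+0.963600))/(1+676/28727) = 2331/2500 ≈ 0.932400
step 4 [4y] swap r/1=232/12677: DF=(1 − 232/12677·(0.976700+0.963600+0.932400))/(1+232/12677) = 1163/1250 ≈ 0.930400
step 5 [5y] zero: DF = P = 1789/2000 ≈ 0.894500

1 1 9767/10000
2 2 2409/2500
3 3 2331/2500
4 4 1163/1250
5 5 1789/2000
DF(1y) = 9767/10000 ≈ 0.976700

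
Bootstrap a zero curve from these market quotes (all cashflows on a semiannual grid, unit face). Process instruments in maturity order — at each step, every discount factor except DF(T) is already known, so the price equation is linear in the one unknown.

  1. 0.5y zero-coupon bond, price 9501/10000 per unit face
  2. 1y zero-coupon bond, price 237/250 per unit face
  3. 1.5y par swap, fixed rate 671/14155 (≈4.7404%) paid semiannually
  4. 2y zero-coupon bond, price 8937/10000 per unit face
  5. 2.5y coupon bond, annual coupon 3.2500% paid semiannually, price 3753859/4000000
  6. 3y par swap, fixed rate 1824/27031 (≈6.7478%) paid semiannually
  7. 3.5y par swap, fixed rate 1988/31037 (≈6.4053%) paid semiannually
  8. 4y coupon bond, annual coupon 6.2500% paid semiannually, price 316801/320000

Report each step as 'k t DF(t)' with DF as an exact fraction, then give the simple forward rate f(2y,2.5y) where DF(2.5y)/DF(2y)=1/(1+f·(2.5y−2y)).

1 1/2 9501/10000
2 1 237/250
3 3/2 9329/10000
4 2 8937/10000
5 5/2 8639/10000
6 3 511/625
7 7/2 2003/2500
8 4 7719/10000
f(2y,2.5y) = ((8937/10000)/(8639/10000) − 1)/(1/2) = 596/8639 ≈ 6.8989%

step 1 [0.5y] zero: DF = P = 9501/10000 ≈ 0.950100
step 2 [1y] zero: DF = P = 237/250 ≈ 0.948000
step 3 [1.5y] swap r/2=671/28310: DF=(1 − 671/28310·(0.950100+0.948000))/(1+671/28310) = 9329/10000 ≈ 0.932900
step 4 [2y] zero: DF = P = 8937/10000 ≈ 0.893700
step 5 [2.5y] bond c/2=13/800: DF=(3753859/4000000 − 13/800·(0.950100+0.948000+0.932900+0.893700))/(1+13/800) = 8639/10000 ≈ 0.863900
step 6 [3y] swap r/2=912/27031: DF=(1 − 912/27031·(0.950100+0.948000+0.932900+0.893700+0.863900))/(1+912/27031) = 511/625 ≈ 0.817600
step 7 [3.5y] swap r/2=994/31037: DF=(1 − 994/31037·(0.950100+0.948000+0.932900+0.893700+0.863900+0.817600))/(1+994/31037) = 2003/2500 ≈ 0.801200
step 8 [4y] bond c/2=1/32: DF=(316801/320000 − 1/32·(0.950100+0.948000+0.932900+0.893700+0.863900+0.817600+0.801200))/(1+1/32) = 7719/10000 ≈ 0.771900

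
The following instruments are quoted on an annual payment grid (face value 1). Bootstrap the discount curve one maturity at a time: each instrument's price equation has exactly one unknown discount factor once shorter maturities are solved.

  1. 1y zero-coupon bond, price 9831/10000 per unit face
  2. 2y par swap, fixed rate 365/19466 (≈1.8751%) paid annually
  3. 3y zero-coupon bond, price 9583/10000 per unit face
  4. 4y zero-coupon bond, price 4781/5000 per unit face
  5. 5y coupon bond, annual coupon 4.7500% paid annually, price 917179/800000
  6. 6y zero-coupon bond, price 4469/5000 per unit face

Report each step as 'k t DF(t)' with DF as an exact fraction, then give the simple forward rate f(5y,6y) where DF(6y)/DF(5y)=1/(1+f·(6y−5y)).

step 1 [1y] zero: DF = P = 9831/10000 ≈ 0.983100
step 2 [2y] swap r/1=365/19466: DF=(1 − 365/19466·(0.983100))/(1+365/19466) = 1927/2000 ≈ 0.963500
step 3 [3y] zero: DF = P = 9583/10000 ≈ 0.958300
step 4 [4y] zero: DF = P = 4781/5000 ≈ 0.956200
step 5 [5y] bond c/1=19/400: DF=(917179/800000 − 19/400·(0.983100+0.963500+0.958300+0.956200))/(1+19/400) = 4597/5000 ≈ 0.919400
step 6 [6y] zero: DF = P = 4469/5000 ≈ 0.893800

1 1 9831/10000
2 2 1927/2000
3 3 9583/10000
4 4 4781/5000
5 5 4597/5000
6 6 4469/5000
f(5y,6y) = ((4597/5000)/(4469/5000) − 1)/(1) = 128/4469 ≈ 2.8642%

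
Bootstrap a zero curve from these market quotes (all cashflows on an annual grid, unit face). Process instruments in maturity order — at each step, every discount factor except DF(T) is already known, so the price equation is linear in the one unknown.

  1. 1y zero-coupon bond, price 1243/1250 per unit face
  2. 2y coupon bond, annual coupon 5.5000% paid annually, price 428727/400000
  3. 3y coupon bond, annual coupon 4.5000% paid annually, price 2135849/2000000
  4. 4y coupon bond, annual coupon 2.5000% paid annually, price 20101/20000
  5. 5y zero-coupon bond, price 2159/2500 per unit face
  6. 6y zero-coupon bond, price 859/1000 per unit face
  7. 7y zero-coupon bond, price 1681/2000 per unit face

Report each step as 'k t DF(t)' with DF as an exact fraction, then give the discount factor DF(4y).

1 1 1243/1250
2 2 9641/10000
3 3 586/625
4 4 9099/10000
5 5 2159/2500
6 6 859/1000
7 7 1681/2000
DF(4y) = 9099/10000 ≈ 0.909900

step 1 [1y] zero: DF = P = 1243/1250 ≈ 0.994400
step 2 [2y] bond c/1=11/200: DF=(428727/400000 − 11/200·(0.994400))/(1+11/200) = 9641/10000 ≈ 0.964100
step 3 [3y] bond c/1=9/200: DF=(2135849/2000000 − 9/200·(0.994400+0.964100))/(1+9/200) = 586/625 ≈ 0.937600
step 4 [4y] bond c/1=1/40: DF=(20101/20000 − 1/40·(0.994400+0.964100+0.937600))/(1+1/40) = 9099/10000 ≈ 0.909900
step 5 [5y] zero: DF = P = 2159/2500 ≈ 0.863600
step 6 [6y] zero: DF = P = 859/1000 ≈ 0.859000
step 7 [7y] zero: DF = P = 1681/2000 ≈ 0.840500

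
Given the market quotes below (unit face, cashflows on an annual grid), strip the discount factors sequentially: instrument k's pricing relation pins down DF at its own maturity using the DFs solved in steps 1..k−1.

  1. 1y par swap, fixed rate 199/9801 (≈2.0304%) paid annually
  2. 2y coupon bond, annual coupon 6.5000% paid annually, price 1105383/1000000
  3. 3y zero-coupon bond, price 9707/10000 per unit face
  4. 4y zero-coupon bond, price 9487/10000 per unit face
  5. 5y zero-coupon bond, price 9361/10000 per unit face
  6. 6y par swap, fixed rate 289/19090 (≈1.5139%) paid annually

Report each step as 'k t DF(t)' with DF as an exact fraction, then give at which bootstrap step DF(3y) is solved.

1 1 9801/10000
2 2 9781/10000
3 3 9707/10000
4 4 9487/10000
5 5 9361/10000
6 6 9133/10000
DF(3y) is solved at step 3

step 1 [1y] swap r/1=199/9801: DF=(1 − 199/9801·(0))/(1+199/9801) = 9801/10000 ≈ 0.980100
step 2 [2y] bond c/1=13/200: DF=(1105383/1000000 − 13/200·(0.980100))/(1+13/200) = 9781/10000 ≈ 0.978100
step 3 [3y] zero: DF = P = 9707/10000 ≈ 0.970700
step 4 [4y] zero: DF = P = 9487/10000 ≈ 0.948700
step 5 [5y] zero: DF = P = 9361/10000 ≈ 0.936100
step 6 [6y] swap r/1=289/19090: DF=(1 − 289/19090·(0.980100+0.978100+0.970700+0.948700+0.936100))/(1+289/19090) = 9133/10000 ≈ 0.913300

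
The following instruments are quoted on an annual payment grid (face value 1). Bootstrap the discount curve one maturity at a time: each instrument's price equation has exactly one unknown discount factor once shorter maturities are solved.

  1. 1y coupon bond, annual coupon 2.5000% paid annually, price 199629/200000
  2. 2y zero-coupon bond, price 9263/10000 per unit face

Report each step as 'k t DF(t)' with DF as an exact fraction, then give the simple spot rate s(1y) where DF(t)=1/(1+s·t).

step 1 [1y] bond c/1=1/40: DF=(199629/200000 − 1/40·(0))/(1+1/40) = 4869/5000 ≈ 0.973800
step 2 [2y] zero: DF = P = 9263/10000 ≈ 0.926300

1 1 4869/5000
2 2 9263/10000
s(1y) = (1/(4869/5000) − 1)/(1) = 131/4869 ≈ 2.6905%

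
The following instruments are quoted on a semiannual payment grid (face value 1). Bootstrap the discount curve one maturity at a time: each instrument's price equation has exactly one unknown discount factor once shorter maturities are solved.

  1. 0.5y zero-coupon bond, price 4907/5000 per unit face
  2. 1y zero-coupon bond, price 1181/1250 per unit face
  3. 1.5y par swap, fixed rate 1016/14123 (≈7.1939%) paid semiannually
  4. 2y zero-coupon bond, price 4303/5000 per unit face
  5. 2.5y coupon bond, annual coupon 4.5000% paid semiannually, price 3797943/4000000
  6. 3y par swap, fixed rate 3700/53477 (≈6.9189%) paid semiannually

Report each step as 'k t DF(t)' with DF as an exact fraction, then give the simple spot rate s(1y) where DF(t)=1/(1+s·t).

1 1/2 4907/5000
2 1 1181/1250
3 3/2 1123/1250
4 2 4303/5000
5 5/2 339/400
6 3 163/200
s(1y) = (1/(1181/1250) − 1)/(1) = 69/1181 ≈ 5.8425%

step 1 [0.5y] zero: DF = P = 4907/5000 ≈ 0.981400
step 2 [1y] zero: DF = P = 1181/1250 ≈ 0.944800
step 3 [1.5y] swap r/2=508/14123: DF=(1 − 508/14123·(0.981400+0.944800))/(1+508/14123) = 1123/1250 ≈ 0.898400
step 4 [2y] zero: DF = P = 4303/5000 ≈ 0.860600
step 5 [2.5y] bond c/2=9/400: DF=(3797943/4000000 − 9/400·(0.981400+0.944800+0.898400+0.860600))/(1+9/400) = 339/400 ≈ 0.847500
step 6 [3y] swap r/2=1850/53477: DF=(1 − 1850/53477·(0.981400+0.944800+0.898400+0.860600+0.847500))/(1+1850/53477) = 163/200 ≈ 0.815000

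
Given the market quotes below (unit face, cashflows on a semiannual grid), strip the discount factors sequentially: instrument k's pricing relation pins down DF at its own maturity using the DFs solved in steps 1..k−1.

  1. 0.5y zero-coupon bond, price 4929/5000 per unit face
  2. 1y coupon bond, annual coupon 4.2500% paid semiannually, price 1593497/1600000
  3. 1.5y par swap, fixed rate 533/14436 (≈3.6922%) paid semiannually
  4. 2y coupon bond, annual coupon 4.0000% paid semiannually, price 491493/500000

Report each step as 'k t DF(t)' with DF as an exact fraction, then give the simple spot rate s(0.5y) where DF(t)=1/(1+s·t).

step 1 [0.5y] zero: DF = P = 4929/5000 ≈ 0.985800
step 2 [1y] bond c/2=17/800: DF=(1593497/1600000 − 17/800·(0.985800))/(1+17/800) = 9547/10000 ≈ 0.954700
step 3 [1.5y] swap r/2=533/28872: DF=(1 − 533/28872·(0.985800+0.954700))/(1+533/28872) = 9467/10000 ≈ 0.946700
step 4 [2y] bond c/2=1/50: DF=(491493/500000 − 1/50·(0.985800+0.954700+0.946700))/(1+1/50) = 9071/10000 ≈ 0.907100

1 1/2 4929/5000
2 1 9547/10000
3 3/2 9467/10000
4 2 9071/10000
s(0.5y) = (1/(4929/5000) − 1)/(1/2) = 142/4929 ≈ 2.8809%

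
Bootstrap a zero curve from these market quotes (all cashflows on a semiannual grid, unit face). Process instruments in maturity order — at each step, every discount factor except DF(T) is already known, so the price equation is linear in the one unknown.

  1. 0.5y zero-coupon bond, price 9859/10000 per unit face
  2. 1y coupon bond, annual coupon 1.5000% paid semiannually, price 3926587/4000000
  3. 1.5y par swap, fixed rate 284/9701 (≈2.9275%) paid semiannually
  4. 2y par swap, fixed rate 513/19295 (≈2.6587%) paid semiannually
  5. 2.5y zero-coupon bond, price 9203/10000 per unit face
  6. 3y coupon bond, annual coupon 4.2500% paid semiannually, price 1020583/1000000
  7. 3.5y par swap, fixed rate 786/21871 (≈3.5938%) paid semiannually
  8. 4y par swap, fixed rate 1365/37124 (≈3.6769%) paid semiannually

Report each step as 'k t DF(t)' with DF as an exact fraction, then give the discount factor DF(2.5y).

1 1/2 9859/10000
2 1 967/1000
3 3/2 4787/5000
4 2 9487/10000
5 5/2 9203/10000
6 3 8999/10000
7 7/2 8821/10000
8 4 1727/2000
DF(2.5y) = 9203/10000 ≈ 0.920300

step 1 [0.5y] zero: DF = P = 9859/10000 ≈ 0.985900
step 2 [1y] bond c/2=3/400: DF=(3926587/4000000 − 3/400·(0.985900))/(1+3/400) = 967/1000 ≈ 0.967000
step 3 [1.5y] swap r/2=142/9701: DF=(1 − 142/9701·(0.985900+0.967000))/(1+142/9701) = 4787/5000 ≈ 0.957400
step 4 [2y] swap r/2=513/38590: DF=(1 − 513/38590·(0.985900+0.967000+0.957400))/(1+513/38590) = 9487/10000 ≈ 0.948700
step 5 [2.5y] zero: DF = P = 9203/10000 ≈ 0.920300
step 6 [3y] bond c/2=17/800: DF=(1020583/1000000 − 17/800·(0.985900+0.967000+0.957400+0.948700+0.920300))/(1+17/800) = 8999/10000 ≈ 0.899900
step 7 [3.5y] swap r/2=393/21871: DF=(1 − 393/21871·(0.985900+0.967000+0.957400+0.948700+0.920300+0.899900))/(1+393/21871) = 8821/10000 ≈ 0.882100
step 8 [4y] swap r/2=1365/74248: DF=(1 − 1365/74248·(0.985900+0.967000+0.957400+0.948700+0.920300+0.899900+0.882100))/(1+1365/74248) = 1727/2000 ≈ 0.863500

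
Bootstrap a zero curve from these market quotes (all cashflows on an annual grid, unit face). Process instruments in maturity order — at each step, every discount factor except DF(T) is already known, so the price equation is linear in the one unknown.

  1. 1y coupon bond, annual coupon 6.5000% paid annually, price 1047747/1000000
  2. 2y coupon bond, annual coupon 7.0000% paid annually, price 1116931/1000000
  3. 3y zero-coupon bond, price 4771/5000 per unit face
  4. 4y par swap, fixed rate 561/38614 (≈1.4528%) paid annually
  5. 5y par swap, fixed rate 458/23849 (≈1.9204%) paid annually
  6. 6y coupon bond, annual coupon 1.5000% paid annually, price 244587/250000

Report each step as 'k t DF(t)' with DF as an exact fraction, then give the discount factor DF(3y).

step 1 [1y] bond c/1=13/200: DF=(1047747/1000000 − 13/200·(0))/(1+13/200) = 4919/5000 ≈ 0.983800
step 2 [2y] bond c/1=7/100: DF=(1116931/1000000 − 7/100·(0.983800))/(1+7/100) = 1959/2000 ≈ 0.979500
step 3 [3y] zero: DF = P = 4771/5000 ≈ 0.954200
step 4 [4y] swap r/1=561/38614: DF=(1 − 561/38614·(0.983800+0.979500+0.954200))/(1+561/38614) = 9439/10000 ≈ 0.943900
step 5 [5y] swap r/1=458/23849: DF=(1 − 458/23849·(0.983800+0.979500+0.954200+0.943900))/(1+458/23849) = 2271/2500 ≈ 0.908400
step 6 [6y] bond c/1=3/200: DF=(244587/250000 − 3/200·(0.983800+0.979500+0.954200+0.943900+0.908400))/(1+3/200) = 4467/5000 ≈ 0.893400

1 1 4919/5000
2 2 1959/2000
3 3 4771/5000
4 4 9439/10000
5 5 2271/2500
6 6 4467/5000
DF(3y) = 4771/5000 ≈ 0.954200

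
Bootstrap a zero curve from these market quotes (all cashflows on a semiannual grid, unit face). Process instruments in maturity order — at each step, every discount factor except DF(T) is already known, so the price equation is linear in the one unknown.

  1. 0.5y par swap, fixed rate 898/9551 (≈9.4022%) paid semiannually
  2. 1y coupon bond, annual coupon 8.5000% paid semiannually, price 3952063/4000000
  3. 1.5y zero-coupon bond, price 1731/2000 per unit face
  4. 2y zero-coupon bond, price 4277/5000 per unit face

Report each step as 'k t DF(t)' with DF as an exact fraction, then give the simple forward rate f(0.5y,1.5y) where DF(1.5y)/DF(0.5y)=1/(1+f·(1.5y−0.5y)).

1 1/2 9551/10000
2 1 568/625
3 3/2 1731/2000
4 2 4277/5000
f(0.5y,1.5y) = ((9551/10000)/(1731/2000) − 1)/(1) = 896/8655 ≈ 10.3524%

step 1 [0.5y] swap r/2=449/9551: DF=(1 − 449/9551·(0))/(1+449/9551) = 9551/10000 ≈ 0.955100
step 2 [1y] bond c/2=17/400: DF=(3952063/4000000 − 17/400·(0.955100))/(1+17/400) = 568/625 ≈ 0.908800
step 3 [1.5y] zero: DF = P = 1731/2000 ≈ 0.865500
step 4 [2y] zero: DF = P = 4277/5000 ≈ 0.855400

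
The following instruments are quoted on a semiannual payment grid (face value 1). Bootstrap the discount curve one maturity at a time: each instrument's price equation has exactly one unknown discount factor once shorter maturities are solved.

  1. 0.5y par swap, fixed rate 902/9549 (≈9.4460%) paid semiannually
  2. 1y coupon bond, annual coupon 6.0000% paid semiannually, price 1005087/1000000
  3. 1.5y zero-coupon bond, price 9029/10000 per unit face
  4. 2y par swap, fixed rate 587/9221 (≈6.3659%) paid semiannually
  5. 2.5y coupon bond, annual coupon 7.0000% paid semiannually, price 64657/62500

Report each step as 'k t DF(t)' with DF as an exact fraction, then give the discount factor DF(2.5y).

step 1 [0.5y] swap r/2=451/9549: DF=(1 − 451/9549·(0))/(1+451/9549) = 9549/10000 ≈ 0.954900
step 2 [1y] bond c/2=3/100: DF=(1005087/1000000 − 3/100·(0.954900))/(1+3/100) = 237/250 ≈ 0.948000
step 3 [1.5y] zero: DF = P = 9029/10000 ≈ 0.902900
step 4 [2y] swap r/2=587/18442: DF=(1 − 587/18442·(0.954900+0.948000+0.902900))/(1+587/18442) = 4413/5000 ≈ 0.882600
step 5 [2.5y] bond c/2=7/200: DF=(64657/62500 − 7/200·(0.954900+0.948000+0.902900+0.882600))/(1+7/200) = 2187/2500 ≈ 0.874800

1 1/2 9549/10000
2 1 237/250
3 3/2 9029/10000
4 2 4413/5000
5 5/2 2187/2500
DF(2.5y) = 2187/2500 ≈ 0.874800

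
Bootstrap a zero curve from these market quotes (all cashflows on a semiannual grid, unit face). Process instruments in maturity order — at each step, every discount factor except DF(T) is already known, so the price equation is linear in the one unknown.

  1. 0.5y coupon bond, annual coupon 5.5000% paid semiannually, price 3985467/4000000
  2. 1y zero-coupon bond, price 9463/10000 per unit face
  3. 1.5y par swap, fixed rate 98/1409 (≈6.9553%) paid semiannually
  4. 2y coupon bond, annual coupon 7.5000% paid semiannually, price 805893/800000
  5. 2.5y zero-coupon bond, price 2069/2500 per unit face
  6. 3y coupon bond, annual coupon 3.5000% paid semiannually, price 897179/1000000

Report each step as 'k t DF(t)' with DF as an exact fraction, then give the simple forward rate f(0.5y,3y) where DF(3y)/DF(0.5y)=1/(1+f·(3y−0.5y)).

step 1 [0.5y] bond c/2=11/400: DF=(3985467/4000000 − 11/400·(0))/(1+11/400) = 9697/10000 ≈ 0.969700
step 2 [1y] zero: DF = P = 9463/10000 ≈ 0.946300
step 3 [1.5y] swap r/2=49/1409: DF=(1 − 49/1409·(0.969700+0.946300))/(1+49/1409) = 451/500 ≈ 0.902000
step 4 [2y] bond c/2=3/80: DF=(805893/800000 − 3/80·(0.969700+0.946300+0.902000))/(1+3/80) = 8691/10000 ≈ 0.869100
step 5 [2.5y] zero: DF = P = 2069/2500 ≈ 0.827600
step 6 [3y] bond c/2=7/400: DF=(897179/1000000 − 7/400·(0.969700+0.946300+0.902000+0.869100+0.827600))/(1+7/400) = 8041/10000 ≈ 0.804100

1 1/2 9697/10000
2 1 9463/10000
3 3/2 451/500
4 2 8691/10000
5 5/2 2069/2500
6 3 8041/10000
f(0.5y,3y) = ((9697/10000)/(8041/10000) − 1)/(5/2) = 3312/40205 ≈ 8.2378%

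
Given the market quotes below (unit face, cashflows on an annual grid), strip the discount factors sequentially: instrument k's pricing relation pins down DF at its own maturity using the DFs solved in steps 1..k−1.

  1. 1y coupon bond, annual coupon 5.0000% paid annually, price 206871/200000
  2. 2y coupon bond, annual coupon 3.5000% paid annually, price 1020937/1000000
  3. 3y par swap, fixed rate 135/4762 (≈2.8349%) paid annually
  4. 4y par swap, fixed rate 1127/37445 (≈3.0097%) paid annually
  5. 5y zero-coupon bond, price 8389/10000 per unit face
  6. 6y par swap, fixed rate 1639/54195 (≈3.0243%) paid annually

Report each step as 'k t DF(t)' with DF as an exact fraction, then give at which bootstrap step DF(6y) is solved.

1 1 9851/10000
2 2 9531/10000
3 3 919/1000
4 4 8873/10000
5 5 8389/10000
6 6 8361/10000
DF(6y) is solved at step 6

step 1 [1y] bond c/1=1/20: DF=(206871/200000 − 1/20·(0))/(1+1/20) = 9851/10000 ≈ 0.985100
step 2 [2y] bond c/1=7/200: DF=(1020937/1000000 − 7/200·(0.985100))/(1+7/200) = 9531/10000 ≈ 0.953100
step 3 [3y] swap r/1=135/4762: DF=(1 − 135/4762·(0.985100+0.953100))/(1+135/4762) = 919/1000 ≈ 0.919000
step 4 [4y] swap r/1=1127/37445: DF=(1 − 1127/37445·(0.985100+0.953100+0.919000))/(1+1127/37445) = 8873/10000 ≈ 0.887300
step 5 [5y] zero: DF = P = 8389/10000 ≈ 0.838900
step 6 [6y] swap r/1=1639/54195: DF=(1 − 1639/54195·(0.985100+0.953100+0.919000+0.887300+0.838900))/(1+1639/54195) = 8361/10000 ≈ 0.836100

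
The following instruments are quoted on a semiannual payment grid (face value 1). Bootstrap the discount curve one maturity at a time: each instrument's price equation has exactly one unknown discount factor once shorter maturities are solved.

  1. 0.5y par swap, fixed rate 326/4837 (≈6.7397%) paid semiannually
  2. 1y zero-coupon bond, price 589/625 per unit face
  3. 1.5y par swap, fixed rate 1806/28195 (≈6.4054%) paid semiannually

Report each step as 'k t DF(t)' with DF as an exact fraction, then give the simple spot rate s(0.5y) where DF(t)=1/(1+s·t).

step 1 [0.5y] swap r/2=163/4837: DF=(1 − 163/4837·(0))/(1+163/4837) = 4837/5000 ≈ 0.967400
step 2 [1y] zero: DF = P = 589/625 ≈ 0.942400
step 3 [1.5y] swap r/2=903/28195: DF=(1 − 903/28195·(0.967400+0.942400))/(1+903/28195) = 9097/10000 ≈ 0.909700

1 1/2 4837/5000
2 1 589/625
3 3/2 9097/10000
s(0.5y) = (1/(4837/5000) − 1)/(1/2) = 326/4837 ≈ 6.7397%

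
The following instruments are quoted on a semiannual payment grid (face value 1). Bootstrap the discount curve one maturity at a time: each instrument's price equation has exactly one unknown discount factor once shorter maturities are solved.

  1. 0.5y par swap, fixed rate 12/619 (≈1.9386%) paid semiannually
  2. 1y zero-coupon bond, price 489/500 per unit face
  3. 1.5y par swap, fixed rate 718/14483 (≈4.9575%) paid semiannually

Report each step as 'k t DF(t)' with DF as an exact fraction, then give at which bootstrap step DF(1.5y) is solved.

1 1/2 619/625
2 1 489/500
3 3/2 4641/5000
DF(1.5y) is solved at step 3

step 1 [0.5y] swap r/2=6/619: DF=(1 − 6/619·(0))/(1+6/619) = 619/625 ≈ 0.990400
step 2 [1y] zero: DF = P = 489/500 ≈ 0.978000
step 3 [1.5y] swap r/2=359/14483: DF=(1 − 359/14483·(0.990400+0.978000))/(1+359/14483) = 4641/5000 ≈ 0.928200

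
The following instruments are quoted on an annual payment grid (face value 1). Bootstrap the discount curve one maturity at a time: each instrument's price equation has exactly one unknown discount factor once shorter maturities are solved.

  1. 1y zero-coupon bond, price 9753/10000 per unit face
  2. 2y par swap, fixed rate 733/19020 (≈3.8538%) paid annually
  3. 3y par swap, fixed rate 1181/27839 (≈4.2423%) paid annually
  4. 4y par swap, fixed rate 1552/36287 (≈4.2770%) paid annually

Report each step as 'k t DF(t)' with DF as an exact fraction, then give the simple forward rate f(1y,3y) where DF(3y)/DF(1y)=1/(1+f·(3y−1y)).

1 1 9753/10000
2 2 9267/10000
3 3 8819/10000
4 4 528/625
f(1y,3y) = ((9753/10000)/(8819/10000) − 1)/(2) = 467/8819 ≈ 5.2954%

step 1 [1y] zero: DF = P = 9753/10000 ≈ 0.975300
step 2 [2y] swap r/1=733/19020: DF=(1 − 733/19020·(0.975300))/(1+733/19020) = 9267/10000 ≈ 0.926700
step 3 [3y] swap r/1=1181/27839: DF=(1 − 1181/27839·(0.975300+0.926700))/(1+1181/27839) = 8819/10000 ≈ 0.881900
step 4 [4y] swap r/1=1552/36287: DF=(1 − 1552/36287·(0.975300+0.926700+0.881900))/(1+1552/36287) = 528/625 ≈ 0.844800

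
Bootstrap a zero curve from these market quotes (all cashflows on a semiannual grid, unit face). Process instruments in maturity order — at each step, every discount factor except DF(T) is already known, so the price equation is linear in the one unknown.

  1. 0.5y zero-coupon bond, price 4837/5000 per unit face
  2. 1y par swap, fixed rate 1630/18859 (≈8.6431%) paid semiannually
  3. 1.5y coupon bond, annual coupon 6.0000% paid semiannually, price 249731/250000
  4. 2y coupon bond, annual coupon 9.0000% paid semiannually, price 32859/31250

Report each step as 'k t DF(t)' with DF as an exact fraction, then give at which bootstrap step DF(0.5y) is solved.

step 1 [0.5y] zero: DF = P = 4837/5000 ≈ 0.967400
step 2 [1y] swap r/2=815/18859: DF=(1 − 815/18859·(0.967400))/(1+815/18859) = 1837/2000 ≈ 0.918500
step 3 [1.5y] bond c/2=3/100: DF=(249731/250000 − 3/100·(0.967400+0.918500))/(1+3/100) = 9149/10000 ≈ 0.914900
step 4 [2y] bond c/2=9/200: DF=(32859/31250 − 9/200·(0.967400+0.918500+0.914900))/(1+9/200) = 1107/1250 ≈ 0.885600

1 1/2 4837/5000
2 1 1837/2000
3 3/2 9149/10000
4 2 1107/1250
DF(0.5y) is solved at step 1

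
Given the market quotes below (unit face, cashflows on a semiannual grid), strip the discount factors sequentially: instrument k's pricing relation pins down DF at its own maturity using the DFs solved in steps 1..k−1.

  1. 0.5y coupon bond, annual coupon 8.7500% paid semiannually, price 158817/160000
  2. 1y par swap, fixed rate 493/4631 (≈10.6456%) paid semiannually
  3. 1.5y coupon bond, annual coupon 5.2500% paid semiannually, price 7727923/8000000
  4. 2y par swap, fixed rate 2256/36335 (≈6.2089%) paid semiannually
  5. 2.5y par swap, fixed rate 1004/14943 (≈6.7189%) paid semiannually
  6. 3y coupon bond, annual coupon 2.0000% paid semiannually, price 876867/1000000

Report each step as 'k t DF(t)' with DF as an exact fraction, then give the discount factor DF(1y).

1 1/2 951/1000
2 1 4507/5000
3 3/2 8939/10000
4 2 1109/1250
5 5/2 4247/5000
6 3 4119/5000
DF(1y) = 4507/5000 ≈ 0.901400

step 1 [0.5y] bond c/2=7/160: DF=(158817/160000 − 7/160·(0))/(1+7/160) = 951/1000 ≈ 0.951000
step 2 [1y] swap r/2=493/9262: DF=(1 − 493/9262·(0.951000))/(1+493/9262) = 4507/5000 ≈ 0.901400
step 3 [1.5y] bond c/2=21/800: DF=(7727923/8000000 − 21/800·(0.951000+0.901400))/(1+21/800) = 8939/10000 ≈ 0.893900
step 4 [2y] swap r/2=1128/36335: DF=(1 − 1128/36335·(0.951000+0.901400+0.893900))/(1+1128/36335) = 1109/1250 ≈ 0.887200
step 5 [2.5y] swap r/2=502/14943: DF=(1 − 502/14943·(0.951000+0.901400+0.893900+0.887200))/(1+502/14943) = 4247/5000 ≈ 0.849400
step 6 [3y] bond c/2=1/100: DF=(876867/1000000 − 1/100·(0.951000+0.901400+0.893900+0.887200+0.849400))/(1+1/100) = 4119/5000 ≈ 0.823800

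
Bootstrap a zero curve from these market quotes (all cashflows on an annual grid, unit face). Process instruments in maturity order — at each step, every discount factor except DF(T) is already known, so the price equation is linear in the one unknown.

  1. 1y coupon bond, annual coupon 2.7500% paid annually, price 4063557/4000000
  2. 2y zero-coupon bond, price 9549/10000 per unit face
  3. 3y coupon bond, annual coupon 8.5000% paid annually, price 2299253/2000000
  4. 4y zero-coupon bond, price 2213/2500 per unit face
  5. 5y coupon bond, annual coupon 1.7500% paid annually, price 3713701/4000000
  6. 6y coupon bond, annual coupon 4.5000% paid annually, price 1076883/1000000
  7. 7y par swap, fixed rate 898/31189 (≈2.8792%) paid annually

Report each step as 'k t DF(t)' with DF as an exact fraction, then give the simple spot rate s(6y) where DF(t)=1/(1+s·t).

step 1 [1y] bond c/1=11/400: DF=(4063557/4000000 − 11/400·(0))/(1+11/400) = 9887/10000 ≈ 0.988700
step 2 [2y] zero: DF = P = 9549/10000 ≈ 0.954900
step 3 [3y] bond c/1=17/200: DF=(2299253/2000000 − 17/200·(0.988700+0.954900))/(1+17/200) = 9073/10000 ≈ 0.907300
step 4 [4y] zero: DF = P = 2213/2500 ≈ 0.885200
step 5 [5y] bond c/1=7/400: DF=(3713701/4000000 − 7/400·(0.988700+0.954900+0.907300+0.885200))/(1+7/400) = 4241/5000 ≈ 0.848200
step 6 [6y] bond c/1=9/200: DF=(1076883/1000000 − 9/200·(0.988700+0.954900+0.907300+0.885200+0.848200))/(1+9/200) = 8331/10000 ≈ 0.833100
step 7 [7y] swap r/1=898/31189: DF=(1 − 898/31189·(0.988700+0.954900+0.907300+0.885200+0.848200+0.833100))/(1+898/31189) = 2051/2500 ≈ 0.820400

1 1 9887/10000
2 2 9549/10000
3 3 9073/10000
4 4 2213/2500
5 5 4241/5000
6 6 8331/10000
7 7 2051/2500
s(6y) = (1/(8331/10000) − 1)/(6) = 1669/49986 ≈ 3.3389%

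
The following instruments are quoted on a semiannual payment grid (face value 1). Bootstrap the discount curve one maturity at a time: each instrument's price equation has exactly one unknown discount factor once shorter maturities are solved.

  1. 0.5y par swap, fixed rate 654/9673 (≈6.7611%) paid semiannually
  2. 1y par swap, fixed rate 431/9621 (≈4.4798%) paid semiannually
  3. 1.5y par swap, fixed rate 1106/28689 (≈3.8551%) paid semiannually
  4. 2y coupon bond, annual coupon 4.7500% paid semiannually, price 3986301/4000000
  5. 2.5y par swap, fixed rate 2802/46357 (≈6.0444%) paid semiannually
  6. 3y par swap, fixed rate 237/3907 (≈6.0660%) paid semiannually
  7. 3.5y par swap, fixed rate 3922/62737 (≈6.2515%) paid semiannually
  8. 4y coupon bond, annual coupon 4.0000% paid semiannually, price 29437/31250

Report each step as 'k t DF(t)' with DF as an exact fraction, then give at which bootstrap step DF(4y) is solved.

step 1 [0.5y] swap r/2=327/9673: DF=(1 − 327/9673·(0))/(1+327/9673) = 9673/10000 ≈ 0.967300
step 2 [1y] swap r/2=431/19242: DF=(1 − 431/19242·(0.967300))/(1+431/19242) = 9569/10000 ≈ 0.956900
step 3 [1.5y] swap r/2=553/28689: DF=(1 − 553/28689·(0.967300+0.956900))/(1+553/28689) = 9447/10000 ≈ 0.944700
step 4 [2y] bond c/2=19/800: DF=(3986301/4000000 − 19/800·(0.967300+0.956900+0.944700))/(1+19/800) = 9069/10000 ≈ 0.906900
step 5 [2.5y] swap r/2=1401/46357: DF=(1 − 1401/46357·(0.967300+0.956900+0.944700+0.906900))/(1+1401/46357) = 8599/10000 ≈ 0.859900
step 6 [3y] swap r/2=237/7814: DF=(1 − 237/7814·(0.967300+0.956900+0.944700+0.906900+0.859900))/(1+237/7814) = 8341/10000 ≈ 0.834100
step 7 [3.5y] swap r/2=1961/62737: DF=(1 − 1961/62737·(0.967300+0.956900+0.944700+0.906900+0.859900+0.834100))/(1+1961/62737) = 8039/10000 ≈ 0.803900
step 8 [4y] bond c/2=1/50: DF=(29437/31250 − 1/50·(0.967300+0.956900+0.944700+0.906900+0.859900+0.834100+0.803900))/(1+1/50) = 1601/2000 ≈ 0.800500

1 1/2 9673/10000
2 1 9569/10000
3 3/2 9447/10000
4 2 9069/10000
5 5/2 8599/10000
6 3 8341/10000
7 7/2 8039/10000
8 4 1601/2000
DF(4y) is solved at step 8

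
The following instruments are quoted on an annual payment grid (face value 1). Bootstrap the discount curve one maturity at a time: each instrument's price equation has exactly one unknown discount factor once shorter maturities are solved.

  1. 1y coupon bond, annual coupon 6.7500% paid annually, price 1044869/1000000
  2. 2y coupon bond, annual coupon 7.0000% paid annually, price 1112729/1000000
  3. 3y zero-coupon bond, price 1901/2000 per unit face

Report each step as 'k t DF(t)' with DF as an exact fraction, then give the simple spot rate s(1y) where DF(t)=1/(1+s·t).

1 1 2447/2500
2 2 9759/10000
3 3 1901/2000
s(1y) = (1/(2447/2500) − 1)/(1) = 53/2447 ≈ 2.1659%

step 1 [1y] bond c/1=27/400: DF=(1044869/1000000 − 27/400·(0))/(1+27/400) = 2447/2500 ≈ 0.978800
step 2 [2y] bond c/1=7/100: DF=(1112729/1000000 − 7/100·(0.978800))/(1+7/100) = 9759/10000 ≈ 0.975900
step 3 [3y] zero: DF = P = 1901/2000 ≈ 0.950500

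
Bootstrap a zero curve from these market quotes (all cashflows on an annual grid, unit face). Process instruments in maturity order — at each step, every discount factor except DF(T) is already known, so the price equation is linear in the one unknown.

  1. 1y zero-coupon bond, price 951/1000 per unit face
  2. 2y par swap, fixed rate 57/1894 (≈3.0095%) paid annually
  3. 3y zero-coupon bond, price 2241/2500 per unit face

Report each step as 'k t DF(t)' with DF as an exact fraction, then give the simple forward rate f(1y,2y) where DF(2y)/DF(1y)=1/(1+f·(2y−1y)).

1 1 951/1000
2 2 943/1000
3 3 2241/2500
f(1y,2y) = ((951/1000)/(943/1000) − 1)/(1) = 8/943 ≈ 0.8484%

step 1 [1y] zero: DF = P = 951/1000 ≈ 0.951000
step 2 [2y] swap r/1=57/1894: DF=(1 − 57/1894·(0.951000))/(1+57/1894) = 943/1000 ≈ 0.943000
step 3 [3y] zero: DF = P = 2241/2500 ≈ 0.896400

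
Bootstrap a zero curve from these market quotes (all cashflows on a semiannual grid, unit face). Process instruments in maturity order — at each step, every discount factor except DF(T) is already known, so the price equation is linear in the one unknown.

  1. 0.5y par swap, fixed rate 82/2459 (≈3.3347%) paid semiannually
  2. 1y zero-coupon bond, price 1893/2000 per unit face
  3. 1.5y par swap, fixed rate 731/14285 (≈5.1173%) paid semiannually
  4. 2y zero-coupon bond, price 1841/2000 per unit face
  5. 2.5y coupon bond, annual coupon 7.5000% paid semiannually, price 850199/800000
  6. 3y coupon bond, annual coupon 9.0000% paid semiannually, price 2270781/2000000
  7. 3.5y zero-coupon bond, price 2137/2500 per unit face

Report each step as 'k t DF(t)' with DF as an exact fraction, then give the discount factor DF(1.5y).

1 1/2 2459/2500
2 1 1893/2000
3 3/2 9269/10000
4 2 1841/2000
5 5/2 4439/5000
6 3 1107/1250
7 7/2 2137/2500
DF(1.5y) = 9269/10000 ≈ 0.926900

step 1 [0.5y] swap r/2=41/2459: DF=(1 − 41/2459·(0))/(1+41/2459) = 2459/2500 ≈ 0.983600
step 2 [1y] zero: DF = P = 1893/2000 ≈ 0.946500
step 3 [1.5y] swap r/2=731/28570: DF=(1 − 731/28570·(0.983600+0.946500))/(1+731/28570) = 9269/10000 ≈ 0.926900
step 4 [2y] zero: DF = P = 1841/2000 ≈ 0.920500
step 5 [2.5y] bond c/2=3/80: DF=(850199/800000 − 3/80·(0.983600+0.946500+0.926900+0.920500))/(1+3/80) = 4439/5000 ≈ 0.887800
step 6 [3y] bond c/2=9/200: DF=(2270781/2000000 − 9/200·(0.983600+0.946500+0.926900+0.920500+0.887800))/(1+9/200) = 1107/1250 ≈ 0.885600
step 7 [3.5y] zero: DF = P = 2137/2500 ≈ 0.854800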